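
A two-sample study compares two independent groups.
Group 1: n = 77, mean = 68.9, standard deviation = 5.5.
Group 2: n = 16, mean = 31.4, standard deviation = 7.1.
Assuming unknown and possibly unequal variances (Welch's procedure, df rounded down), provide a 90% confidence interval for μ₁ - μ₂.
(34.24, 40.76)

Difference: x̄₁ - x̄₂ = 37.50
SE = √(s₁²/n₁ + s₂²/n₂) = √(5.5²/77 + 7.1²/16) = 1.8824
df = 18.92 → 18 (Welch–Satterthwaite, rounded down)
t* = 1.734

CI: 37.50 ± 1.734 · 1.8824 = 37.50 ± 3.26 = (34.24, 40.76)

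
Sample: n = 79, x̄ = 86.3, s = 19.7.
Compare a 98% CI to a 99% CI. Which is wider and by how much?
99% CI is wider by 1.17

df = 78
98% CI: t* = 2.375, (81.04, 91.56), width = 2 · t* · s/√n = 10.53
99% CI: t* = 2.640, (80.45, 92.15), width = 2 · t* · s/√n = 11.70

The 99% CI is wider by 11.70 - 10.53 = 1.17.
Higher confidence requires a wider interval.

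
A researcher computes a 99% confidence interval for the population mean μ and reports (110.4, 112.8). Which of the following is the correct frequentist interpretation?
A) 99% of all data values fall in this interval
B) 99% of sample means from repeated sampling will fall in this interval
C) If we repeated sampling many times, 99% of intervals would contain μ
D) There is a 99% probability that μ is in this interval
C

A) Wrong — a CI is about the parameter μ, not individual data values.
B) Wrong — coverage applies to intervals containing μ, not to future x̄ values.
C) Correct — this is the frequentist long-run coverage interpretation.
D) Wrong — μ is fixed; the randomness lives in the interval, not in μ.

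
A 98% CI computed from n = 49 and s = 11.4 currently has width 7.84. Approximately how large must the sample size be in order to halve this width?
n ≈ 196

CI width ∝ 1/√n
To reduce width by factor 2, need √n to grow by 2 → need 2² = 4 times as many samples.

Current: n = 49, width = 7.84
New: n = 196, width ≈ 3.82

Width reduced by factor of 7.84/3.82 = 2.05.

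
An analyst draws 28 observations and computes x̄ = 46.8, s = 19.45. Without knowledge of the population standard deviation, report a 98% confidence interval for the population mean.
(37.71, 55.89)

t-interval (σ unknown):
df = n - 1 = 27
t* = 2.473 for 98% confidence

Margin of error = t* · s/√n = 2.473 · 19.45/√28 = 9.09

CI: (37.71, 55.89)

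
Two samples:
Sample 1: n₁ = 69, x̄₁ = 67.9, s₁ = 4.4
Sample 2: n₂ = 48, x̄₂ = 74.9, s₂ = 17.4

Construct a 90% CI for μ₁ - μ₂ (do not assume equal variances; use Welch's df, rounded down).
(-11.30, -2.70)

Difference: x̄₁ - x̄₂ = -7.00
SE = √(s₁²/n₁ + s₂²/n₂) = √(4.4²/69 + 17.4²/48) = 2.5667
df = 51.20 → 51 (Welch–Satterthwaite, rounded down)
t* = 1.675

CI: -7.00 ± 1.675 · 2.5667 = -7.00 ± 4.30 = (-11.30, -2.70)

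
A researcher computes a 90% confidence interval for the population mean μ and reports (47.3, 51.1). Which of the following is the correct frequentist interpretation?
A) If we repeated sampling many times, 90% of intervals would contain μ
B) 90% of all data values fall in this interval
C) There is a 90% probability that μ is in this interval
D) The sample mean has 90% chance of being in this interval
A

A) Correct — this is the frequentist long-run coverage interpretation.
B) Wrong — a CI is about the parameter μ, not individual data values.
C) Wrong — μ is fixed; the randomness lives in the interval, not in μ.
D) Wrong — x̄ is observed and sits in the interval by construction.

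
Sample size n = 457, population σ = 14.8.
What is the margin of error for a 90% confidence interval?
Margin of error = 1.14

Margin of error = z* · σ/√n
= 1.645 · 14.8/√457
= 1.645 · 14.8/21.3776
= 1.14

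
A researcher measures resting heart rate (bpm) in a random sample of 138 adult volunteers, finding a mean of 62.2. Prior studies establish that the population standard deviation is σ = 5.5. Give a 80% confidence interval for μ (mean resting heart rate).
(61.60, 62.80)

z-interval (σ known):
z* = 1.282 for 80% confidence

Margin of error = z* · σ/√n = 1.282 · 5.5/√138 = 0.60

CI: (62.2 - 0.60, 62.2 + 0.60) = (61.60, 62.80)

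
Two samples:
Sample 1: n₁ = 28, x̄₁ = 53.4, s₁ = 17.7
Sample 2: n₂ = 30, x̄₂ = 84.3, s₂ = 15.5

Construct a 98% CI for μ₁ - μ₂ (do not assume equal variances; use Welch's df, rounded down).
(-41.41, -20.39)

Difference: x̄₁ - x̄₂ = -30.90
SE = √(s₁²/n₁ + s₂²/n₂) = √(17.7²/28 + 15.5²/30) = 4.3815
df = 53.81 → 53 (Welch–Satterthwaite, rounded down)
t* = 2.399

CI: -30.90 ± 2.399 · 4.3815 = -30.90 ± 10.51 = (-41.41, -20.39)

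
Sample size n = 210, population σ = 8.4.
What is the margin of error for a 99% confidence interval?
Margin of error = 1.49

Margin of error = z* · σ/√n
= 2.576 · 8.4/√210
= 2.576 · 8.4/14.4914
= 1.49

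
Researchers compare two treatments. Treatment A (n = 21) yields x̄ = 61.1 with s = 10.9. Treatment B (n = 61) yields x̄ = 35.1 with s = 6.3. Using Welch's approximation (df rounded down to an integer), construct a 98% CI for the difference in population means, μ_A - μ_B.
(19.74, 32.26)

Difference: x̄₁ - x̄₂ = 26.00
SE = √(s₁²/n₁ + s₂²/n₂) = √(10.9²/21 + 6.3²/61) = 2.5116
df = 24.76 → 24 (Welch–Satterthwaite, rounded down)
t* = 2.492

CI: 26.00 ± 2.492 · 2.5116 = 26.00 ± 6.26 = (19.74, 32.26)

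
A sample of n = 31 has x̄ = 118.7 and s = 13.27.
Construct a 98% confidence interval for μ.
(112.84, 124.56)

t-interval (σ unknown):
df = n - 1 = 30
t* = 2.457 for 98% confidence

Margin of error = t* · s/√n = 2.457 · 13.27/√31 = 5.86

CI: (112.84, 124.56)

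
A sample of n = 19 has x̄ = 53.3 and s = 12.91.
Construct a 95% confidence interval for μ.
(47.08, 59.52)

t-interval (σ unknown):
df = n - 1 = 18
t* = 2.101 for 95% confidence

Margin of error = t* · s/√n = 2.101 · 12.91/√19 = 6.22

CI: (47.08, 59.52)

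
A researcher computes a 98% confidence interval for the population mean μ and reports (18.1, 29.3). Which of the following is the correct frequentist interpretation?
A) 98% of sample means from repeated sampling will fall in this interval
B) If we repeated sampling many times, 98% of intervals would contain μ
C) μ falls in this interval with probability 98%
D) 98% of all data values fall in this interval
B

A) Wrong — coverage applies to intervals containing μ, not to future x̄ values.
B) Correct — this is the frequentist long-run coverage interpretation.
C) Wrong — μ is fixed; the randomness lives in the interval, not in μ.
D) Wrong — a CI is about the parameter μ, not individual data values.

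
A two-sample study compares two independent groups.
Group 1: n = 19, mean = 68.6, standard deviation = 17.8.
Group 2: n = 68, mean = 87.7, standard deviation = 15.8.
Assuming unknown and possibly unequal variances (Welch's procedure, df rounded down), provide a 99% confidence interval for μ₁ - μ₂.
(-31.64, -6.56)

Difference: x̄₁ - x̄₂ = -19.10
SE = √(s₁²/n₁ + s₂²/n₂) = √(17.8²/19 + 15.8²/68) = 4.5108
df = 26.45 → 26 (Welch–Satterthwaite, rounded down)
t* = 2.779

CI: -19.10 ± 2.779 · 4.5108 = -19.10 ± 12.54 = (-31.64, -6.56)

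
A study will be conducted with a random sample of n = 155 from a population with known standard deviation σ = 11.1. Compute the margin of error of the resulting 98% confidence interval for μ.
Margin of error = 2.07

Margin of error = z* · σ/√n
= 2.326 · 11.1/√155
= 2.326 · 11.1/12.4499
= 2.07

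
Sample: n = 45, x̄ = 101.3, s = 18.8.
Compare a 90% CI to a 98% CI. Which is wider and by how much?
98% CI is wider by 4.11

df = 44
90% CI: t* = 1.680, (96.59, 106.01), width = 2 · t* · s/√n = 9.42
98% CI: t* = 2.414, (94.53, 108.07), width = 2 · t* · s/√n = 13.53

The 98% CI is wider by 13.53 - 9.42 = 4.11.
Higher confidence requires a wider interval.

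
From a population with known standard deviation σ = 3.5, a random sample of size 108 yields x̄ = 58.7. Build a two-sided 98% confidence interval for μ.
(57.92, 59.48)

z-interval (σ known):
z* = 2.326 for 98% confidence

Margin of error = z* · σ/√n = 2.326 · 3.5/√108 = 0.78

CI: (58.7 - 0.78, 58.7 + 0.78) = (57.92, 59.48)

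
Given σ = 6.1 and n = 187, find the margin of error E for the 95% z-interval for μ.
Margin of error = 0.87

Margin of error = z* · σ/√n
= 1.960 · 6.1/√187
= 1.960 · 6.1/13.6748
= 0.87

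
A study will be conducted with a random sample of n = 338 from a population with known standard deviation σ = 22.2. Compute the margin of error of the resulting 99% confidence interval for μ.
Margin of error = 3.11

Margin of error = z* · σ/√n
= 2.576 · 22.2/√338
= 2.576 · 22.2/18.3848
= 3.11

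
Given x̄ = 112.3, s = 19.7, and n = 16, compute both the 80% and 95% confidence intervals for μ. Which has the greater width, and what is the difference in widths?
95% CI is wider by 7.78

df = 15
80% CI: t* = 1.341, (105.70, 118.90), width = 2 · t* · s/√n = 13.21
95% CI: t* = 2.131, (101.80, 122.80), width = 2 · t* · s/√n = 20.99

The 95% CI is wider by 20.99 - 13.21 = 7.78.
Higher confidence requires a wider interval.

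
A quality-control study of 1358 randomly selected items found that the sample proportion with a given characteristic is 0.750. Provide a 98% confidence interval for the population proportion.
(0.723, 0.777)

Proportion CI:
SE = √(p̂(1-p̂)/n) = √(0.750 · 0.250 / 1358) = 0.01175

z* = 2.326
Margin = z* · SE = 2.326 · 0.01175 = 0.0273

CI: 0.750 ± 0.0273 = (0.723, 0.777)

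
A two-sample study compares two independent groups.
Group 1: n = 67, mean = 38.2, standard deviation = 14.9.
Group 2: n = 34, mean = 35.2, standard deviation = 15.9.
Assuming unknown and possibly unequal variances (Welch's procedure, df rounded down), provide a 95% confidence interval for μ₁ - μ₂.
(-3.55, 9.55)

Difference: x̄₁ - x̄₂ = 3.00
SE = √(s₁²/n₁ + s₂²/n₂) = √(14.9²/67 + 15.9²/34) = 3.2786
df = 62.74 → 62 (Welch–Satterthwaite, rounded down)
t* = 1.999

CI: 3.00 ± 1.999 · 3.2786 = 3.00 ± 6.55 = (-3.55, 9.55)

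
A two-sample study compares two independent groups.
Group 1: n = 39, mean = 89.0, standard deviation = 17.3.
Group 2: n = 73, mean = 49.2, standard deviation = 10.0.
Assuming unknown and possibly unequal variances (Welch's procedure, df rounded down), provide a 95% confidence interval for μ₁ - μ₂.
(33.76, 45.84)

Difference: x̄₁ - x̄₂ = 39.80
SE = √(s₁²/n₁ + s₂²/n₂) = √(17.3²/39 + 10.0²/73) = 3.0073
df = 51.90 → 51 (Welch–Satterthwaite, rounded down)
t* = 2.008

CI: 39.80 ± 2.008 · 3.0073 = 39.80 ± 6.04 = (33.76, 45.84)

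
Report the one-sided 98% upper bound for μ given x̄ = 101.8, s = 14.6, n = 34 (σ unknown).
μ ≤ 107.15

Upper bound (one-sided):
t* = 2.138 (one-sided for 98%)
Upper bound = x̄ + t* · s/√n = 101.8 + 2.138 · 14.6/√34 = 107.15

We are 98% confident that μ ≤ 107.15.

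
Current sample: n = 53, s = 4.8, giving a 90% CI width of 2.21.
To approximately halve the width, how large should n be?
n ≈ 212

CI width ∝ 1/√n
To reduce width by factor 2, need √n to grow by 2 → need 2² = 4 times as many samples.

Current: n = 53, width = 2.21
New: n = 212, width ≈ 1.09

Width reduced by factor of 2.21/1.09 = 2.03.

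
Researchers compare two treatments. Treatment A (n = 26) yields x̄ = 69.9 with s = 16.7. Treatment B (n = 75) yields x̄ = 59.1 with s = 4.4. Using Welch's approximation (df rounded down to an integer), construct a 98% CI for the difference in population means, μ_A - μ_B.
(2.58, 19.02)

Difference: x̄₁ - x̄₂ = 10.80
SE = √(s₁²/n₁ + s₂²/n₂) = √(16.7²/26 + 4.4²/75) = 3.3143
df = 26.21 → 26 (Welch–Satterthwaite, rounded down)
t* = 2.479

CI: 10.80 ± 2.479 · 3.3143 = 10.80 ± 8.22 = (2.58, 19.02)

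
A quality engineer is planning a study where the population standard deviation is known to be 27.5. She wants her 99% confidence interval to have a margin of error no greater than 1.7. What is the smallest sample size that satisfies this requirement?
n ≥ 1737

For margin E ≤ 1.7:
n ≥ (z* · σ / E)²
n ≥ (2.576 · 27.5 / 1.7)²
n ≥ 1736.44

Minimum n = 1737 (rounding up)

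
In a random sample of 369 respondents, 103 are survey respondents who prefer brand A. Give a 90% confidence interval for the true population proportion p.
(0.241, 0.318)

Proportion CI:
p̂ = 103/369 = 0.27913
SE = √(p̂(1-p̂)/n) = √(0.27913 · 0.72087 / 369) = 0.02335

z* = 1.645
Margin = z* · SE = 1.645 · 0.02335 = 0.0384

CI: 0.27913 ± 0.0384 = (0.241, 0.318)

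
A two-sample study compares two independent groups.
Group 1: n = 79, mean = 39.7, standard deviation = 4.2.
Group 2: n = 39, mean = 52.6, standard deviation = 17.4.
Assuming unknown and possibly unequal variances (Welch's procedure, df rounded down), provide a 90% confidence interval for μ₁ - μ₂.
(-17.66, -8.14)

Difference: x̄₁ - x̄₂ = -12.90
SE = √(s₁²/n₁ + s₂²/n₂) = √(4.2²/79 + 17.4²/39) = 2.8260
df = 40.20 → 40 (Welch–Satterthwaite, rounded down)
t* = 1.684

CI: -12.90 ± 1.684 · 2.8260 = -12.90 ± 4.76 = (-17.66, -8.14)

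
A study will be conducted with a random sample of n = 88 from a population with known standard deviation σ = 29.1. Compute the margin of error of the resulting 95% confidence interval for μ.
Margin of error = 6.08

Margin of error = z* · σ/√n
= 1.960 · 29.1/√88
= 1.960 · 29.1/9.3808
= 6.08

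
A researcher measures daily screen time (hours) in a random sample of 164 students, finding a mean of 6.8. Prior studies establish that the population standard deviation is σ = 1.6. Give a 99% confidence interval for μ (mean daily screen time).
(6.48, 7.12)

z-interval (σ known):
z* = 2.576 for 99% confidence

Margin of error = z* · σ/√n = 2.576 · 1.6/√164 = 0.32

CI: (6.8 - 0.32, 6.8 + 0.32) = (6.48, 7.12)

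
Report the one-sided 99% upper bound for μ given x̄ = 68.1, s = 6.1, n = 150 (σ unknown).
μ ≤ 69.27

Upper bound (one-sided):
t* = 2.352 (one-sided for 99%)
Upper bound = x̄ + t* · s/√n = 68.1 + 2.352 · 6.1/√150 = 69.27

We are 99% confident that μ ≤ 69.27.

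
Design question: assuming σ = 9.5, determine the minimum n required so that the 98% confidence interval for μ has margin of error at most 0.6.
n ≥ 1357

For margin E ≤ 0.6:
n ≥ (z* · σ / E)²
n ≥ (2.326 · 9.5 / 0.6)²
n ≥ 1356.33

Minimum n = 1357 (rounding up)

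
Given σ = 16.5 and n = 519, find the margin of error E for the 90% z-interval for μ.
Margin of error = 1.19

Margin of error = z* · σ/√n
= 1.645 · 16.5/√519
= 1.645 · 16.5/22.7816
= 1.19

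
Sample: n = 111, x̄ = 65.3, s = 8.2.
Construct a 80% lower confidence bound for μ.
μ ≥ 64.64

Lower bound (one-sided):
t* = 0.845 (one-sided for 80%)
Lower bound = x̄ - t* · s/√n = 65.3 - 0.845 · 8.2/√111 = 64.64

We are 80% confident that μ ≥ 64.64.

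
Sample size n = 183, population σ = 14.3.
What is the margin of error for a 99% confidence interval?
Margin of error = 2.72

Margin of error = z* · σ/√n
= 2.576 · 14.3/√183
= 2.576 · 14.3/13.5277
= 2.72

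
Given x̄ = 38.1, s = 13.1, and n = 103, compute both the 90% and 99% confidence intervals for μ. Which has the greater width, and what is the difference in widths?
99% CI is wider by 2.49

df = 102
90% CI: t* = 1.660, (35.96, 40.24), width = 2 · t* · s/√n = 4.29
99% CI: t* = 2.625, (34.71, 41.49), width = 2 · t* · s/√n = 6.78

The 99% CI is wider by 6.78 - 4.29 = 2.49.
Higher confidence requires a wider interval.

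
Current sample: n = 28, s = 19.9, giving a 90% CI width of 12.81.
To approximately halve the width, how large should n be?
n ≈ 112

CI width ∝ 1/√n
To reduce width by factor 2, need √n to grow by 2 → need 2² = 4 times as many samples.

Current: n = 28, width = 12.81
New: n = 112, width ≈ 6.24

Width reduced by factor of 12.81/6.24 = 2.05.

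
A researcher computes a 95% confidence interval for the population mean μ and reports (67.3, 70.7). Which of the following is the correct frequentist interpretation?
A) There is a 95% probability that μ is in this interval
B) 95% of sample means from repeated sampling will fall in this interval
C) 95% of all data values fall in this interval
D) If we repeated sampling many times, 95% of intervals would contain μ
D

A) Wrong — μ is fixed; the randomness lives in the interval, not in μ.
B) Wrong — coverage applies to intervals containing μ, not to future x̄ values.
C) Wrong — a CI is about the parameter μ, not individual data values.
D) Correct — this is the frequentist long-run coverage interpretation.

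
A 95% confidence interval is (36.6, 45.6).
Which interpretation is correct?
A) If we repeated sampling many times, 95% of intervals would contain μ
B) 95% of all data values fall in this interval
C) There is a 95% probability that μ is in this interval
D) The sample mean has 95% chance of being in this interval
A

A) Correct — this is the frequentist long-run coverage interpretation.
B) Wrong — a CI is about the parameter μ, not individual data values.
C) Wrong — μ is fixed; the randomness lives in the interval, not in μ.
D) Wrong — x̄ is observed and sits in the interval by construction.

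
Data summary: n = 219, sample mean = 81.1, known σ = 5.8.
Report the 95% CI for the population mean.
(80.33, 81.87)

z-interval (σ known):
z* = 1.960 for 95% confidence

Margin of error = z* · σ/√n = 1.960 · 5.8/√219 = 0.77

CI: (81.1 - 0.77, 81.1 + 0.77) = (80.33, 81.87)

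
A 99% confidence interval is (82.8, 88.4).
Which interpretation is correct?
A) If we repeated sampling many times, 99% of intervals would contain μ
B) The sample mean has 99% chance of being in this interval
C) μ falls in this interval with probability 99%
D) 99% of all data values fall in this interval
A

A) Correct — this is the frequentist long-run coverage interpretation.
B) Wrong — x̄ is observed and sits in the interval by construction.
C) Wrong — μ is fixed; the randomness lives in the interval, not in μ.
D) Wrong — a CI is about the parameter μ, not individual data values.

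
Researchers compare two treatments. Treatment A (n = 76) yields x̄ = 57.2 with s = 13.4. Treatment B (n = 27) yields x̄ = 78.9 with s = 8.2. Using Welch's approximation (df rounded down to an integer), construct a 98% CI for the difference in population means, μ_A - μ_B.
(-26.94, -16.46)

Difference: x̄₁ - x̄₂ = -21.70
SE = √(s₁²/n₁ + s₂²/n₂) = √(13.4²/76 + 8.2²/27) = 2.2030
df = 75.25 → 75 (Welch–Satterthwaite, rounded down)
t* = 2.377

CI: -21.70 ± 2.377 · 2.2030 = -21.70 ± 5.24 = (-26.94, -16.46)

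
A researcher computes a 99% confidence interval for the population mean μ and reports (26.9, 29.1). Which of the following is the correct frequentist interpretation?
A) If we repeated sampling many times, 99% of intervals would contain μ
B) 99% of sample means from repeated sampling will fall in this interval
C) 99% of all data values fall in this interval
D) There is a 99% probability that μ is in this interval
A

A) Correct — this is the frequentist long-run coverage interpretation.
B) Wrong — coverage applies to intervals containing μ, not to future x̄ values.
C) Wrong — a CI is about the parameter μ, not individual data values.
D) Wrong — μ is fixed; the randomness lives in the interval, not in μ.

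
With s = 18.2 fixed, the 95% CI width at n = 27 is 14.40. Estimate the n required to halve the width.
n ≈ 108

CI width ∝ 1/√n
To reduce width by factor 2, need √n to grow by 2 → need 2² = 4 times as many samples.

Current: n = 27, width = 14.40
New: n = 108, width ≈ 6.94

Width reduced by factor of 14.40/6.94 = 2.07.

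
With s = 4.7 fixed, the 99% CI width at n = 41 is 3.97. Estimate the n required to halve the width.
n ≈ 164

CI width ∝ 1/√n
To reduce width by factor 2, need √n to grow by 2 → need 2² = 4 times as many samples.

Current: n = 41, width = 3.97
New: n = 164, width ≈ 1.91

Width reduced by factor of 3.97/1.91 = 2.08.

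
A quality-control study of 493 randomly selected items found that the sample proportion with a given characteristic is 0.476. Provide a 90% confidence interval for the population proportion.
(0.439, 0.513)

Proportion CI:
SE = √(p̂(1-p̂)/n) = √(0.476 · 0.524 / 493) = 0.02249

z* = 1.645
Margin = z* · SE = 1.645 · 0.02249 = 0.0370

CI: 0.476 ± 0.0370 = (0.439, 0.513)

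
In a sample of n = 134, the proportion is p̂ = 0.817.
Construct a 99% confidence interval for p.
(0.731, 0.903)

Proportion CI:
SE = √(p̂(1-p̂)/n) = √(0.817 · 0.183 / 134) = 0.03340

z* = 2.576
Margin = z* · SE = 2.576 · 0.03340 = 0.0860

CI: 0.817 ± 0.0860 = (0.731, 0.903)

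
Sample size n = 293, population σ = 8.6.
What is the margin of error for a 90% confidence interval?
Margin of error = 0.83

Margin of error = z* · σ/√n
= 1.645 · 8.6/√293
= 1.645 · 8.6/17.1172
= 0.83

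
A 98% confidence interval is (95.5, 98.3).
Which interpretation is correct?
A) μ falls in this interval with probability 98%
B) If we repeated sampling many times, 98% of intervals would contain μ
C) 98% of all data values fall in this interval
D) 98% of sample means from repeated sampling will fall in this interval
B

A) Wrong — μ is fixed; the randomness lives in the interval, not in μ.
B) Correct — this is the frequentist long-run coverage interpretation.
C) Wrong — a CI is about the parameter μ, not individual data values.
D) Wrong — coverage applies to intervals containing μ, not to future x̄ values.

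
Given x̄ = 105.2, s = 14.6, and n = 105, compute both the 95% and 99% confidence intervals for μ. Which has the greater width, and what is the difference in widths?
99% CI is wider by 1.83

df = 104
95% CI: t* = 1.983, (102.37, 108.03), width = 2 · t* · s/√n = 5.65
99% CI: t* = 2.624, (101.46, 108.94), width = 2 · t* · s/√n = 7.48

The 99% CI is wider by 7.48 - 5.65 = 1.83.
Higher confidence requires a wider interval.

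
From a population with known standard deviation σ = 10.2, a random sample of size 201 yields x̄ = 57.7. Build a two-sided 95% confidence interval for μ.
(56.29, 59.11)

z-interval (σ known):
z* = 1.960 for 95% confidence

Margin of error = z* · σ/√n = 1.960 · 10.2/√201 = 1.41

CI: (57.7 - 1.41, 57.7 + 1.41) = (56.29, 59.11)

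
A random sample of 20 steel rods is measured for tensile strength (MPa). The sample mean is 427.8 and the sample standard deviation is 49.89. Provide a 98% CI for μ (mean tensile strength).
(399.48, 456.12)

t-interval (σ unknown):
df = n - 1 = 19
t* = 2.539 for 98% confidence

Margin of error = t* · s/√n = 2.539 · 49.89/√20 = 28.32

CI: (399.48, 456.12)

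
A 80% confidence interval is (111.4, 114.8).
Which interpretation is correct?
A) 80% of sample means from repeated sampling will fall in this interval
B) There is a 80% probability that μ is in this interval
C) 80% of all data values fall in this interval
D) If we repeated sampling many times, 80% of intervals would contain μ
D

A) Wrong — coverage applies to intervals containing μ, not to future x̄ values.
B) Wrong — μ is fixed; the randomness lives in the interval, not in μ.
C) Wrong — a CI is about the parameter μ, not individual data values.
D) Correct — this is the frequentist long-run coverage interpretation.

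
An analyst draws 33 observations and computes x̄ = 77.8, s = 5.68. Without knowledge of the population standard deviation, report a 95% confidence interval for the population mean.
(75.79, 79.81)

t-interval (σ unknown):
df = n - 1 = 32
t* = 2.037 for 95% confidence

Margin of error = t* · s/√n = 2.037 · 5.68/√33 = 2.01

CI: (75.79, 79.81)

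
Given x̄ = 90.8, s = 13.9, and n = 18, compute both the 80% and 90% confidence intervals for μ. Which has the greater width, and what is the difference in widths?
90% CI is wider by 2.67

df = 17
80% CI: t* = 1.333, (86.43, 95.17), width = 2 · t* · s/√n = 8.73
90% CI: t* = 1.740, (85.10, 96.50), width = 2 · t* · s/√n = 11.40

The 90% CI is wider by 11.40 - 8.73 = 2.67.
Higher confidence requires a wider interval.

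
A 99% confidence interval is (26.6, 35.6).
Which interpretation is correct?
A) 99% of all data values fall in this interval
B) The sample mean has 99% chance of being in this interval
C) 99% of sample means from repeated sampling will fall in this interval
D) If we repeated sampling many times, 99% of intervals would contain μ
D

A) Wrong — a CI is about the parameter μ, not individual data values.
B) Wrong — x̄ is observed and sits in the interval by construction.
C) Wrong — coverage applies to intervals containing μ, not to future x̄ values.
D) Correct — this is the frequentist long-run coverage interpretation.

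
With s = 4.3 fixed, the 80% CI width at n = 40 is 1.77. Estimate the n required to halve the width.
n ≈ 160

CI width ∝ 1/√n
To reduce width by factor 2, need √n to grow by 2 → need 2² = 4 times as many samples.

Current: n = 40, width = 1.77
New: n = 160, width ≈ 0.88

Width reduced by factor of 1.77/0.88 = 2.01.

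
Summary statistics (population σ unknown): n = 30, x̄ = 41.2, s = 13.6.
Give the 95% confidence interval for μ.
(36.12, 46.28)

t-interval (σ unknown):
df = n - 1 = 29
t* = 2.045 for 95% confidence

Margin of error = t* · s/√n = 2.045 · 13.6/√30 = 5.08

CI: (36.12, 46.28)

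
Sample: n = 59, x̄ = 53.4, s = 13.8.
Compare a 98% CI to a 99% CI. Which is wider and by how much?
99% CI is wider by 0.98

df = 58
98% CI: t* = 2.392, (49.10, 57.70), width = 2 · t* · s/√n = 8.59
99% CI: t* = 2.663, (48.62, 58.18), width = 2 · t* · s/√n = 9.57

The 99% CI is wider by 9.57 - 8.59 = 0.98.
Higher confidence requires a wider interval.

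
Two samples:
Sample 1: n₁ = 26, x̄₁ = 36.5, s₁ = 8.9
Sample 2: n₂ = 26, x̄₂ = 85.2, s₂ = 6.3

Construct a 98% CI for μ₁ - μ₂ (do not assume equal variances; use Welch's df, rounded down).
(-53.86, -43.54)

Difference: x̄₁ - x̄₂ = -48.70
SE = √(s₁²/n₁ + s₂²/n₂) = √(8.9²/26 + 6.3²/26) = 2.1385
df = 45.03 → 45 (Welch–Satterthwaite, rounded down)
t* = 2.412

CI: -48.70 ± 2.412 · 2.1385 = -48.70 ± 5.16 = (-53.86, -43.54)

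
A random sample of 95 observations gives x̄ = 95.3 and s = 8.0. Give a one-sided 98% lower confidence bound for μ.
μ ≥ 93.59

Lower bound (one-sided):
t* = 2.083 (one-sided for 98%)
Lower bound = x̄ - t* · s/√n = 95.3 - 2.083 · 8.0/√95 = 93.59

We are 98% confident that μ ≥ 93.59.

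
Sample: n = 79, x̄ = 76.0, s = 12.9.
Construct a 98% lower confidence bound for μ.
μ ≥ 72.97

Lower bound (one-sided):
t* = 2.089 (one-sided for 98%)
Lower bound = x̄ - t* · s/√n = 76.0 - 2.089 · 12.9/√79 = 72.97

We are 98% confident that μ ≥ 72.97.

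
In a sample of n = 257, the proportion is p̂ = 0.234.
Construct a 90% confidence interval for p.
(0.191, 0.277)

Proportion CI:
SE = √(p̂(1-p̂)/n) = √(0.234 · 0.766 / 257) = 0.02641

z* = 1.645
Margin = z* · SE = 1.645 · 0.02641 = 0.0434

CI: 0.234 ± 0.0434 = (0.191, 0.277)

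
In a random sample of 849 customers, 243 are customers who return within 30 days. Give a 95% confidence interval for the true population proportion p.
(0.256, 0.317)

Proportion CI:
p̂ = 243/849 = 0.28622
SE = √(p̂(1-p̂)/n) = √(0.28622 · 0.71378 / 849) = 0.01551

z* = 1.960
Margin = z* · SE = 1.960 · 0.01551 = 0.0304

CI: 0.28622 ± 0.0304 = (0.256, 0.317)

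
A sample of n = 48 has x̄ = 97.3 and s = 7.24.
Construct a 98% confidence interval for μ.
(94.78, 99.82)

t-interval (σ unknown):
df = n - 1 = 47
t* = 2.408 for 98% confidence

Margin of error = t* · s/√n = 2.408 · 7.24/√48 = 2.52

CI: (94.78, 99.82)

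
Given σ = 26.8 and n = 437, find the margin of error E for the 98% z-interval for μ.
Margin of error = 2.98

Margin of error = z* · σ/√n
= 2.326 · 26.8/√437
= 2.326 · 26.8/20.9045
= 2.98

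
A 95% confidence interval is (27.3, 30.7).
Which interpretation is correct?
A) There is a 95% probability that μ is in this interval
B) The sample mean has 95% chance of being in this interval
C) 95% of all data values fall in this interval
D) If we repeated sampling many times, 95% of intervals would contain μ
D

A) Wrong — μ is fixed; the randomness lives in the interval, not in μ.
B) Wrong — x̄ is observed and sits in the interval by construction.
C) Wrong — a CI is about the parameter μ, not individual data values.
D) Correct — this is the frequentist long-run coverage interpretation.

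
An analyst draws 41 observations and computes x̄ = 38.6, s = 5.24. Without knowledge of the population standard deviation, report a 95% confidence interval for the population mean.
(36.95, 40.25)

t-interval (σ unknown):
df = n - 1 = 40
t* = 2.021 for 95% confidence

Margin of error = t* · s/√n = 2.021 · 5.24/√41 = 1.65

CI: (36.95, 40.25)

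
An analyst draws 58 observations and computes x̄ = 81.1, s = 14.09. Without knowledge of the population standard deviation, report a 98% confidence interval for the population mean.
(76.67, 85.53)

t-interval (σ unknown):
df = n - 1 = 57
t* = 2.394 for 98% confidence

Margin of error = t* · s/√n = 2.394 · 14.09/√58 = 4.43

CI: (76.67, 85.53)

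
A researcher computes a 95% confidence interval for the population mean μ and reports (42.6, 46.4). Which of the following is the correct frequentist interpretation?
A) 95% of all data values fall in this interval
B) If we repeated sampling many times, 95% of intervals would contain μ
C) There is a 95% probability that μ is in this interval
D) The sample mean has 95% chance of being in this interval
B

A) Wrong — a CI is about the parameter μ, not individual data values.
B) Correct — this is the frequentist long-run coverage interpretation.
C) Wrong — μ is fixed; the randomness lives in the interval, not in μ.
D) Wrong — x̄ is observed and sits in the interval by construction.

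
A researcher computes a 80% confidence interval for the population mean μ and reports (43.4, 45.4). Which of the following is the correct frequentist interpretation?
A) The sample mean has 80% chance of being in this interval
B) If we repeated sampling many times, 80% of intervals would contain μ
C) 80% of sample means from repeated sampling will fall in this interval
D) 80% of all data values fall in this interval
B

A) Wrong — x̄ is observed and sits in the interval by construction.
B) Correct — this is the frequentist long-run coverage interpretation.
C) Wrong — coverage applies to intervals containing μ, not to future x̄ values.
D) Wrong — a CI is about the parameter μ, not individual data values.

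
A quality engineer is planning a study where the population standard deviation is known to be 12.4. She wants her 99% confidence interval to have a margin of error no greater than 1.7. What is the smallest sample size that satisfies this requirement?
n ≥ 354

For margin E ≤ 1.7:
n ≥ (z* · σ / E)²
n ≥ (2.576 · 12.4 / 1.7)²
n ≥ 353.05

Minimum n = 354 (rounding up)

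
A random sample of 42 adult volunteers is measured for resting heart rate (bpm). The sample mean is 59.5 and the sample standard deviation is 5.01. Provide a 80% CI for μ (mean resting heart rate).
(58.49, 60.51)

t-interval (σ unknown):
df = n - 1 = 41
t* = 1.303 for 80% confidence

Margin of error = t* · s/√n = 1.303 · 5.01/√42 = 1.01

CI: (58.49, 60.51)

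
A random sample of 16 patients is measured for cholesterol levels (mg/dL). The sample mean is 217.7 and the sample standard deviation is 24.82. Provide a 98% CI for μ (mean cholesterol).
(201.55, 233.85)

t-interval (σ unknown):
df = n - 1 = 15
t* = 2.602 for 98% confidence

Margin of error = t* · s/√n = 2.602 · 24.82/√16 = 16.15

CI: (201.55, 233.85)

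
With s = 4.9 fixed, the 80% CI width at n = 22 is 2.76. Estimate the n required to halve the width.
n ≈ 88

CI width ∝ 1/√n
To reduce width by factor 2, need √n to grow by 2 → need 2² = 4 times as many samples.

Current: n = 22, width = 2.76
New: n = 88, width ≈ 1.35

Width reduced by factor of 2.76/1.35 = 2.04.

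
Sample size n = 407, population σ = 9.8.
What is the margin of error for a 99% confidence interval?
Margin of error = 1.25

Margin of error = z* · σ/√n
= 2.576 · 9.8/√407
= 2.576 · 9.8/20.1742
= 1.25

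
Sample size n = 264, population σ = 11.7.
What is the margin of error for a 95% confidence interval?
Margin of error = 1.41

Margin of error = z* · σ/√n
= 1.960 · 11.7/√264
= 1.960 · 11.7/16.2481
= 1.41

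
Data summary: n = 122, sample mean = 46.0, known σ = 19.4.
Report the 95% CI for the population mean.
(42.56, 49.44)

z-interval (σ known):
z* = 1.960 for 95% confidence

Margin of error = z* · σ/√n = 1.960 · 19.4/√122 = 3.44

CI: (46.0 - 3.44, 46.0 + 3.44) = (42.56, 49.44)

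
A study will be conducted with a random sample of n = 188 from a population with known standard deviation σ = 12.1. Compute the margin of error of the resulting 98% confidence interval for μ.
Margin of error = 2.05

Margin of error = z* · σ/√n
= 2.326 · 12.1/√188
= 2.326 · 12.1/13.7113
= 2.05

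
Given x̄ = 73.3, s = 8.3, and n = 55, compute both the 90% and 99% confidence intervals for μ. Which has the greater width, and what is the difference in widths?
99% CI is wider by 2.23

df = 54
90% CI: t* = 1.674, (71.43, 75.17), width = 2 · t* · s/√n = 3.75
99% CI: t* = 2.670, (70.31, 76.29), width = 2 · t* · s/√n = 5.98

The 99% CI is wider by 5.98 - 3.75 = 2.23.
Higher confidence requires a wider interval.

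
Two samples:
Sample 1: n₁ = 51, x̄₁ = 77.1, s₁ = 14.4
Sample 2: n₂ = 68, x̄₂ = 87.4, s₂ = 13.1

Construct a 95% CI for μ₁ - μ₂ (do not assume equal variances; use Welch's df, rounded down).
(-15.39, -5.21)

Difference: x̄₁ - x̄₂ = -10.30
SE = √(s₁²/n₁ + s₂²/n₂) = √(14.4²/51 + 13.1²/68) = 2.5670
df = 102.01 → 102 (Welch–Satterthwaite, rounded down)
t* = 1.983

CI: -10.30 ± 1.983 · 2.5670 = -10.30 ± 5.09 = (-15.39, -5.21)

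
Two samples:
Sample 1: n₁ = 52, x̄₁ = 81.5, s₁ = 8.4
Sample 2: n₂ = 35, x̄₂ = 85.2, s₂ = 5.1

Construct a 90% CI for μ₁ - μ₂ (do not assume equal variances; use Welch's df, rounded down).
(-6.11, -1.29)

Difference: x̄₁ - x̄₂ = -3.70
SE = √(s₁²/n₁ + s₂²/n₂) = √(8.4²/52 + 5.1²/35) = 1.4492
df = 84.25 → 84 (Welch–Satterthwaite, rounded down)
t* = 1.663

CI: -3.70 ± 1.663 · 1.4492 = -3.70 ± 2.41 = (-6.11, -1.29)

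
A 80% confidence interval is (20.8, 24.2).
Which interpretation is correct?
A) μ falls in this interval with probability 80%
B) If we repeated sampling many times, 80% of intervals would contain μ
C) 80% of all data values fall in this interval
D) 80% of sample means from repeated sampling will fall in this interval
B

A) Wrong — μ is fixed; the randomness lives in the interval, not in μ.
B) Correct — this is the frequentist long-run coverage interpretation.
C) Wrong — a CI is about the parameter μ, not individual data values.
D) Wrong — coverage applies to intervals containing μ, not to future x̄ values.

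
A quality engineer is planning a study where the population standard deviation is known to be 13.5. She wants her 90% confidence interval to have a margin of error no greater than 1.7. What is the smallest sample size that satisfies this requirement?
n ≥ 171

For margin E ≤ 1.7:
n ≥ (z* · σ / E)²
n ≥ (1.645 · 13.5 / 1.7)²
n ≥ 170.65

Minimum n = 171 (rounding up)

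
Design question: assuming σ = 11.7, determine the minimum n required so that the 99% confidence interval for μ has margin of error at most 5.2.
n ≥ 34

For margin E ≤ 5.2:
n ≥ (z* · σ / E)²
n ≥ (2.576 · 11.7 / 5.2)²
n ≥ 33.59

Minimum n = 34 (rounding up)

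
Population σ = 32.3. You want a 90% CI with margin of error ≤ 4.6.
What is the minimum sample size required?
n ≥ 134

For margin E ≤ 4.6:
n ≥ (z* · σ / E)²
n ≥ (1.645 · 32.3 / 4.6)²
n ≥ 133.42

Minimum n = 134 (rounding up)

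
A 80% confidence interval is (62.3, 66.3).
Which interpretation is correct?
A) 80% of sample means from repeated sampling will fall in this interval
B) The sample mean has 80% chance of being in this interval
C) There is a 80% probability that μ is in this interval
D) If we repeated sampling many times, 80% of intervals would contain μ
D

A) Wrong — coverage applies to intervals containing μ, not to future x̄ values.
B) Wrong — x̄ is observed and sits in the interval by construction.
C) Wrong — μ is fixed; the randomness lives in the interval, not in μ.
D) Correct — this is the frequentist long-run coverage interpretation.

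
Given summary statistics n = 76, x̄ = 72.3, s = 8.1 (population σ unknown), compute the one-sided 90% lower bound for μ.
μ ≥ 71.10

Lower bound (one-sided):
t* = 1.293 (one-sided for 90%)
Lower bound = x̄ - t* · s/√n = 72.3 - 1.293 · 8.1/√76 = 71.10

We are 90% confident that μ ≥ 71.10.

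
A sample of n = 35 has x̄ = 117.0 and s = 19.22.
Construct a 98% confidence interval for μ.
(109.07, 124.93)

t-interval (σ unknown):
df = n - 1 = 34
t* = 2.441 for 98% confidence

Margin of error = t* · s/√n = 2.441 · 19.22/√35 = 7.93

CI: (109.07, 124.93)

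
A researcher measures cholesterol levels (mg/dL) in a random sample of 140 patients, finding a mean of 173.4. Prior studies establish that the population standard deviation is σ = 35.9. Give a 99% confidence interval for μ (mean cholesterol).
(165.58, 181.22)

z-interval (σ known):
z* = 2.576 for 99% confidence

Margin of error = z* · σ/√n = 2.576 · 35.9/√140 = 7.82

CI: (173.4 - 7.82, 173.4 + 7.82) = (165.58, 181.22)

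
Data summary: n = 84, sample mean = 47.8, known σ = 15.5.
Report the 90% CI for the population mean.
(45.02, 50.58)

z-interval (σ known):
z* = 1.645 for 90% confidence

Margin of error = z* · σ/√n = 1.645 · 15.5/√84 = 2.78

CI: (47.8 - 2.78, 47.8 + 2.78) = (45.02, 50.58)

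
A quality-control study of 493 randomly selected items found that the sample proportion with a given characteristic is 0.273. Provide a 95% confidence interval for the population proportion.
(0.234, 0.312)

Proportion CI:
SE = √(p̂(1-p̂)/n) = √(0.273 · 0.727 / 493) = 0.02006

z* = 1.960
Margin = z* · SE = 1.960 · 0.02006 = 0.0393

CI: 0.273 ± 0.0393 = (0.234, 0.312)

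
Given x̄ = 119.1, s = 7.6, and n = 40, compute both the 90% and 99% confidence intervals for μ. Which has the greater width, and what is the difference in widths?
99% CI is wider by 2.46

df = 39
90% CI: t* = 1.685, (117.08, 121.12), width = 2 · t* · s/√n = 4.05
99% CI: t* = 2.708, (115.85, 122.35), width = 2 · t* · s/√n = 6.51

The 99% CI is wider by 6.51 - 4.05 = 2.46.
Higher confidence requires a wider interval.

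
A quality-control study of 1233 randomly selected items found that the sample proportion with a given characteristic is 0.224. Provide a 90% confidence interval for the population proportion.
(0.204, 0.244)

Proportion CI:
SE = √(p̂(1-p̂)/n) = √(0.224 · 0.776 / 1233) = 0.01187

z* = 1.645
Margin = z* · SE = 1.645 · 0.01187 = 0.0195

CI: 0.224 ± 0.0195 = (0.204, 0.244)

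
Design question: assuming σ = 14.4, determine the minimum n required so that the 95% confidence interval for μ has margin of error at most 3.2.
n ≥ 78

For margin E ≤ 3.2:
n ≥ (z* · σ / E)²
n ≥ (1.960 · 14.4 / 3.2)²
n ≥ 77.79

Minimum n = 78 (rounding up)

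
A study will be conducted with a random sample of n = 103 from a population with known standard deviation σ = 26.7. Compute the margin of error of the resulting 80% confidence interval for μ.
Margin of error = 3.37

Margin of error = z* · σ/√n
= 1.282 · 26.7/√103
= 1.282 · 26.7/10.1489
= 3.37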